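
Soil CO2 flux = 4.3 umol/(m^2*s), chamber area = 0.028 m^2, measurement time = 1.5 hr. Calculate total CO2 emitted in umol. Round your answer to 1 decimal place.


Step 1: Convert time to seconds: 1.5 hr * 3600 = 5400.0 s
Step 2: Total = flux * area * time_s
Step 3: Total = 4.3 * 0.028 * 5400.0
Step 4: Total = 650.2 umol

650.2


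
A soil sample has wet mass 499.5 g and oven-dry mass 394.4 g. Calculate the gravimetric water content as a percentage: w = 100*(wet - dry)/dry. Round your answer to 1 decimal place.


Step 1: Water mass = wet - dry = 499.5 - 394.4 = 105.1 g
Step 2: w = 100 * water mass / dry mass
Step 3: w = 100 * 105.1 / 394.4 = 26.6%

26.6


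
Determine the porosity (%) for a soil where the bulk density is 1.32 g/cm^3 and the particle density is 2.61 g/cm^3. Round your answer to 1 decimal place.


Step 1: Formula: n = 100 * (1 - BD / PD)
Step 2: n = 100 * (1 - 1.32 / 2.61)
Step 3: n = 100 * (1 - 0.50575)
Step 4: n = 49.4%

49.4


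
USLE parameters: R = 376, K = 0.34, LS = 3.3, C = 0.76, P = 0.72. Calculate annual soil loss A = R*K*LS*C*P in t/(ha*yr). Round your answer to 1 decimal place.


Step 1: A = R * K * LS * C * P
Step 2: R * K = 376 * 0.34 = 127.84
Step 3: (R*K) * LS = 127.84 * 3.3 = 421.872
Step 4: * C * P = 421.872 * 0.76 * 0.72 = 230.8
Step 5: A = 230.8 t/(ha*yr)

230.8


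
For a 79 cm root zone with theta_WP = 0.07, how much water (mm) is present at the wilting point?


Step 1: Water (mm) = theta_WP * depth * 10
Step 2: Water = 0.07 * 79 * 10
Step 3: Water = 55.3 mm

55.3


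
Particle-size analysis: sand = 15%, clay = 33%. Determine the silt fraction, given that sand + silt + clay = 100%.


Step 1: sand + silt + clay = 100%
Step 2: silt = 100 - sand - clay
Step 3: silt = 100 - 15 - 33
Step 4: silt = 52%

52


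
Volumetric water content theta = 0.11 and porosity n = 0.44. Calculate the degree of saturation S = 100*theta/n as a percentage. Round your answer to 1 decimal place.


Step 1: S = 100 * theta_v / n
Step 2: S = 100 * 0.11 / 0.44
Step 3: S = 25.0%

25.0


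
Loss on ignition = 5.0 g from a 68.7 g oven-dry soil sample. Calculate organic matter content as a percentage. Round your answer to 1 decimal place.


Step 1: OM% = 100 * LOI / sample mass
Step 2: OM = 100 * 5.0 / 68.7
Step 3: OM = 7.3%

7.3


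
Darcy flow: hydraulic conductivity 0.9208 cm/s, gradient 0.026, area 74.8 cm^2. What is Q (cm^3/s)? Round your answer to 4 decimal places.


Step 1: Apply Darcy's law: Q = K * i * A
Step 2: Q = 0.9208 * 0.026 * 74.8
Step 3: Q = 1.7908 cm^3/s

1.7908


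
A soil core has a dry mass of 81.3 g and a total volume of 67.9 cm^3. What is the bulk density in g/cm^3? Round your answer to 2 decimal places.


Step 1: Identify the formula: BD = dry mass / volume
Step 2: Substitute values: BD = 81.3 / 67.9
Step 3: BD = 1.2 g/cm^3

1.2


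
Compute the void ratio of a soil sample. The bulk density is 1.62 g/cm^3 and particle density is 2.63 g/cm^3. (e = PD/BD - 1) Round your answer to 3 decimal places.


Step 1: e = PD / BD - 1
Step 2: e = 2.63 / 1.62 - 1
Step 3: e = 1.62346 - 1
Step 4: e = 0.623

0.623


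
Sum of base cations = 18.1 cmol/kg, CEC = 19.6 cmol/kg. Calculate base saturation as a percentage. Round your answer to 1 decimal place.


Step 1: BS = 100 * (sum of bases) / CEC
Step 2: BS = 100 * 18.1 / 19.6
Step 3: BS = 92.3%

92.3


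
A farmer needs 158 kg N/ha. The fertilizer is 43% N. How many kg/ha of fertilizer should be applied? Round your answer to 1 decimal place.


Step 1: Fertilizer rate = target N / (N content / 100)
Step 2: Rate = 158 / (43 / 100)
Step 3: Rate = 158 / 0.43
Step 4: Rate = 367.4 kg/ha

367.4


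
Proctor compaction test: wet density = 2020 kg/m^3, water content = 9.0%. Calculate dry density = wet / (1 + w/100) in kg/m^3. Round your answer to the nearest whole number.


Step 1: Dry density = wet density / (1 + w/100)
Step 2: Dry density = 2020 / (1 + 9.0/100)
Step 3: Dry density = 2020 / 1.09
Step 4: Dry density = 1853 kg/m^3

1853


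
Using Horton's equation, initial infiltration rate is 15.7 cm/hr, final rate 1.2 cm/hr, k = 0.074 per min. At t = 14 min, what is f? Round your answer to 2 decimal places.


Step 1: f = fc + (f0 - fc) * exp(-k * t)
Step 2: exp(-0.074 * 14) = 0.354871
Step 3: f = 1.2 + (15.7 - 1.2) * 0.354871
Step 4: f = 1.2 + 14.5 * 0.354871
Step 5: f = 6.35 cm/hr

6.35


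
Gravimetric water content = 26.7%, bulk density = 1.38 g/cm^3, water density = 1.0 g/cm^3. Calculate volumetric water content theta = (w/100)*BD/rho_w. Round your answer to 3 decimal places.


Step 1: theta = (w / 100) * BD / rho_w
Step 2: theta = (26.7 / 100) * 1.38 / 1.0
Step 3: theta = 0.267 * 1.38
Step 4: theta = 0.368

0.368


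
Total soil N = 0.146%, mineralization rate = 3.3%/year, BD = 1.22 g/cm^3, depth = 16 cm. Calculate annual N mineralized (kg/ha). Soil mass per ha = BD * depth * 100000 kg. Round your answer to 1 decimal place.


Step 1: Soil mass per ha = BD * depth * 100000 = 1.22 * 16 * 100000 = 1952000 kg
Step 2: Total N pool = soil mass * N%/100 = 1952000 * 0.146/100 = 2849.92 kg/ha
Step 3: N mineralized = N pool * rate%/100 = 2849.92 * 3.3/100 = 94.0 kg/ha/yr

94.0


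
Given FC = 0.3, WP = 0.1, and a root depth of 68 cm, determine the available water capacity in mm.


Step 1: Available water = (FC - WP) * depth * 10
Step 2: AW = (0.3 - 0.1) * 68 * 10
Step 3: AW = 0.2 * 68 * 10
Step 4: AW = 136.0 mm

136.0


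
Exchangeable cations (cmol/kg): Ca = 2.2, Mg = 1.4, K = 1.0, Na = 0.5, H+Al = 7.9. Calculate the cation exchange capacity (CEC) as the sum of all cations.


Step 1: CEC = Ca + Mg + K + Na + (H+Al)
Step 2: CEC = 2.2 + 1.4 + 1.0 + 0.5 + 7.9
Step 3: CEC = 13.0 cmol/kg

13.0


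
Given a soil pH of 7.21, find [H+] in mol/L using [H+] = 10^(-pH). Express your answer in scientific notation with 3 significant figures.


Step 1: [H+] = 10^(-pH)
Step 2: [H+] = 10^(-7.21)
Step 3: [H+] = 6.17e-08 mol/L

6.17e-08


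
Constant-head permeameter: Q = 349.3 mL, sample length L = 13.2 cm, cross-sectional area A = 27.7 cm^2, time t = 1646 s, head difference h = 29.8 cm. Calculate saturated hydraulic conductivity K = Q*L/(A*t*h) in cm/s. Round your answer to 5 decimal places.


Step 1: K = Q * L / (A * t * h)
Step 2: Numerator = 349.3 * 13.2 = 4610.76
Step 3: Denominator = 27.7 * 1646 * 29.8 = 1358707.16
Step 4: K = 4610.76 / 1358707.16 = 0.00339 cm/s

0.00339


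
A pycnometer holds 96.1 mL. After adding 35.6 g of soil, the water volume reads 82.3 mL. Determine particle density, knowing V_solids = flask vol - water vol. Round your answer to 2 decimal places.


Step 1: Volume of solids = flask volume - water volume with soil
Step 2: V_solids = 96.1 - 82.3 = 13.8 mL
Step 3: Particle density = mass / V_solids = 35.6 / 13.8 = 2.58 g/cm^3

2.58


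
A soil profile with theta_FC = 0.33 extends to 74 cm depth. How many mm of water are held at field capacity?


Step 1: Water (mm) = theta_FC * depth (cm) * 10
Step 2: Water = 0.33 * 74 * 10
Step 3: Water = 244.2 mm

244.2


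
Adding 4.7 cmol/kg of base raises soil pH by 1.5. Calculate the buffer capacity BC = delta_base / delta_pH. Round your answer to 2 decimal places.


Step 1: BC = change in base / change in pH
Step 2: BC = 4.7 / 1.5
Step 3: BC = 3.13 cmol/(kg*pH unit)

3.13


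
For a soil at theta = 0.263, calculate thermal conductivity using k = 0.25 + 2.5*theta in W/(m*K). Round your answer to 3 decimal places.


Step 1: k = 0.25 + 2.5 * theta
Step 2: k = 0.25 + 2.5 * 0.263
Step 3: k = 0.25 + 0.658
Step 4: k = 0.908 W/(m*K)

0.908


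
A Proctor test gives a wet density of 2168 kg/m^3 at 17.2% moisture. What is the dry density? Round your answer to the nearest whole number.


Step 1: Dry density = wet density / (1 + w/100)
Step 2: Dry density = 2168 / (1 + 17.2/100)
Step 3: Dry density = 2168 / 1.172
Step 4: Dry density = 1850 kg/m^3

1850


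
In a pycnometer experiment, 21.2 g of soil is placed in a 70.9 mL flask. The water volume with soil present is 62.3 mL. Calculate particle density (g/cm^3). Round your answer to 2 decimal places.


Step 1: Volume of solids = flask volume - water volume with soil
Step 2: V_solids = 70.9 - 62.3 = 8.6 mL
Step 3: Particle density = mass / V_solids = 21.2 / 8.6 = 2.47 g/cm^3

2.47


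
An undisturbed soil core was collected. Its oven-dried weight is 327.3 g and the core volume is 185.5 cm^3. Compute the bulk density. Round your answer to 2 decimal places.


Step 1: Identify the formula: BD = dry mass / volume
Step 2: Substitute values: BD = 327.3 / 185.5
Step 3: BD = 1.76 g/cm^3

1.76


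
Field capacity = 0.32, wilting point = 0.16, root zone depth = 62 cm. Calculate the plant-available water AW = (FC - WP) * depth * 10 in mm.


Step 1: Available water = (FC - WP) * depth * 10
Step 2: AW = (0.32 - 0.16) * 62 * 10
Step 3: AW = 0.16 * 62 * 10
Step 4: AW = 99.2 mm

99.2


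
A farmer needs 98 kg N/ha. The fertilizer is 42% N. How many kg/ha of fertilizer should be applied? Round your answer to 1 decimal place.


Step 1: Fertilizer rate = target N / (N content / 100)
Step 2: Rate = 98 / (42 / 100)
Step 3: Rate = 98 / 0.42
Step 4: Rate = 233.3 kg/ha

233.3


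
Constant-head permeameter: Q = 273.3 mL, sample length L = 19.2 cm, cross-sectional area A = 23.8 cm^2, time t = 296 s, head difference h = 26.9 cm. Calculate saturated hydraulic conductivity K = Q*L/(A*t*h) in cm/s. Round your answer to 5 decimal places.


Step 1: K = Q * L / (A * t * h)
Step 2: Numerator = 273.3 * 19.2 = 5247.36
Step 3: Denominator = 23.8 * 296 * 26.9 = 189505.12
Step 4: K = 5247.36 / 189505.12 = 0.02769 cm/s

0.02769


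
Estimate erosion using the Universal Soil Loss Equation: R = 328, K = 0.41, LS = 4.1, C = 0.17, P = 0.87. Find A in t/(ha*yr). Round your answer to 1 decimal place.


Step 1: A = R * K * LS * C * P
Step 2: R * K = 328 * 0.41 = 134.48
Step 3: (R*K) * LS = 134.48 * 4.1 = 551.368
Step 4: * C * P = 551.368 * 0.17 * 0.87 = 81.5
Step 5: A = 81.5 t/(ha*yr)

81.5


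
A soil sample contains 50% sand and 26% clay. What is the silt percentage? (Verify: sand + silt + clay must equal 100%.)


Step 1: sand + silt + clay = 100%
Step 2: silt = 100 - sand - clay
Step 3: silt = 100 - 50 - 26
Step 4: silt = 24%

24


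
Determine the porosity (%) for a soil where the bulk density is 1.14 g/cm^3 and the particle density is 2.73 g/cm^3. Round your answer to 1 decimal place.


Step 1: Formula: n = 100 * (1 - BD / PD)
Step 2: n = 100 * (1 - 1.14 / 2.73)
Step 3: n = 100 * (1 - 0.41758)
Step 4: n = 58.2%

58.2


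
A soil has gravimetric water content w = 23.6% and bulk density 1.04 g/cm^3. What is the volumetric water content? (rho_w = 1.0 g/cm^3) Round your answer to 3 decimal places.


Step 1: theta = (w / 100) * BD / rho_w
Step 2: theta = (23.6 / 100) * 1.04 / 1.0
Step 3: theta = 0.236 * 1.04
Step 4: theta = 0.245

0.245


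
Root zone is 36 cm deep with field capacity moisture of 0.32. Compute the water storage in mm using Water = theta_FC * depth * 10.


Step 1: Water (mm) = theta_FC * depth (cm) * 10
Step 2: Water = 0.32 * 36 * 10
Step 3: Water = 115.2 mm

115.2


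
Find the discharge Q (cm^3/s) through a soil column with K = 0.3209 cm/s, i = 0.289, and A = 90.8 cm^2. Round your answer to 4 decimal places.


Step 1: Apply Darcy's law: Q = K * i * A
Step 2: Q = 0.3209 * 0.289 * 90.8
Step 3: Q = 8.4208 cm^3/s

8.4208


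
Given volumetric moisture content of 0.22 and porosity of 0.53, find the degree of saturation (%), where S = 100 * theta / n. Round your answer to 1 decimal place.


Step 1: S = 100 * theta_v / n
Step 2: S = 100 * 0.22 / 0.53
Step 3: S = 41.5%

41.5


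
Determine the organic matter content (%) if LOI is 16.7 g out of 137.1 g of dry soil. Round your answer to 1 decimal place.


Step 1: OM% = 100 * LOI / sample mass
Step 2: OM = 100 * 16.7 / 137.1
Step 3: OM = 12.2%

12.2


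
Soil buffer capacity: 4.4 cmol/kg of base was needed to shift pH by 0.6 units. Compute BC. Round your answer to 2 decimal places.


Step 1: BC = change in base / change in pH
Step 2: BC = 4.4 / 0.6
Step 3: BC = 7.33 cmol/(kg*pH unit)

7.33


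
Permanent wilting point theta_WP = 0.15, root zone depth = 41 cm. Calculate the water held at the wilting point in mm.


Step 1: Water (mm) = theta_WP * depth * 10
Step 2: Water = 0.15 * 41 * 10
Step 3: Water = 61.5 mm

61.5


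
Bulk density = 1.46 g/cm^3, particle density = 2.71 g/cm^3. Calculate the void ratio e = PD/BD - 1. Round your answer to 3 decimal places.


Step 1: e = PD / BD - 1
Step 2: e = 2.71 / 1.46 - 1
Step 3: e = 1.85616 - 1
Step 4: e = 0.856

0.856


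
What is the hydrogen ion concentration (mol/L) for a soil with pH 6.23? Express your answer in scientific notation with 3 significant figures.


Step 1: [H+] = 10^(-pH)
Step 2: [H+] = 10^(-6.23)
Step 3: [H+] = 5.89e-07 mol/L

5.89e-07


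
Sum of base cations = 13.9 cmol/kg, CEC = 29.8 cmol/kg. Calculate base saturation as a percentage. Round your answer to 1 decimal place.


Step 1: BS = 100 * (sum of bases) / CEC
Step 2: BS = 100 * 13.9 / 29.8
Step 3: BS = 46.6%

46.6


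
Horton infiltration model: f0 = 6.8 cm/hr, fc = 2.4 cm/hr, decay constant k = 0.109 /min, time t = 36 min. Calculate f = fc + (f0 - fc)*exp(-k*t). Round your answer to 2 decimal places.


Step 1: f = fc + (f0 - fc) * exp(-k * t)
Step 2: exp(-0.109 * 36) = 0.019762
Step 3: f = 2.4 + (6.8 - 2.4) * 0.019762
Step 4: f = 2.4 + 4.4 * 0.019762
Step 5: f = 2.49 cm/hr

2.49


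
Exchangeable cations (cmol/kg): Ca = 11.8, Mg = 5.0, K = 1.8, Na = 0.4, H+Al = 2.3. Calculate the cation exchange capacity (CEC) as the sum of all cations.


Step 1: CEC = Ca + Mg + K + Na + (H+Al)
Step 2: CEC = 11.8 + 5.0 + 1.8 + 0.4 + 2.3
Step 3: CEC = 21.3 cmol/kg

21.3


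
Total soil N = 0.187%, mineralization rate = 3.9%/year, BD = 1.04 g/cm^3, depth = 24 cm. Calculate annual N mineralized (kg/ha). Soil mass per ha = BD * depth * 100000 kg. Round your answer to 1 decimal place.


Step 1: Soil mass per ha = BD * depth * 100000 = 1.04 * 24 * 100000 = 2496000 kg
Step 2: Total N pool = soil mass * N%/100 = 2496000 * 0.187/100 = 4667.52 kg/ha
Step 3: N mineralized = N pool * rate%/100 = 4667.52 * 3.9/100 = 182.0 kg/ha/yr

182.0


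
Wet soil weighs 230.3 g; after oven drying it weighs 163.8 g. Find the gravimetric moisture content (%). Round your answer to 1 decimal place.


Step 1: Water mass = wet - dry = 230.3 - 163.8 = 66.5 g
Step 2: w = 100 * water mass / dry mass
Step 3: w = 100 * 66.5 / 163.8 = 40.6%

40.6


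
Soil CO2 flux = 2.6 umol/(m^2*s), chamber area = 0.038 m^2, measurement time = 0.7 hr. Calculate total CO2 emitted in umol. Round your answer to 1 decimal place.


Step 1: Convert time to seconds: 0.7 hr * 3600 = 2520.0 s
Step 2: Total = flux * area * time_s
Step 3: Total = 2.6 * 0.038 * 2520.0
Step 4: Total = 249.0 umol

249.0


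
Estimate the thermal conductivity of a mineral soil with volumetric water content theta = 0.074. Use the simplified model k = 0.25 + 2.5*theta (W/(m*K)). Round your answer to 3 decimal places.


Step 1: k = 0.25 + 2.5 * theta
Step 2: k = 0.25 + 2.5 * 0.074
Step 3: k = 0.25 + 0.185
Step 4: k = 0.435 W/(m*K)

0.435


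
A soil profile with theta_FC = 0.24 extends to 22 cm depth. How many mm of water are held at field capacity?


Step 1: Water (mm) = theta_FC * depth (cm) * 10
Step 2: Water = 0.24 * 22 * 10
Step 3: Water = 52.8 mm

52.8


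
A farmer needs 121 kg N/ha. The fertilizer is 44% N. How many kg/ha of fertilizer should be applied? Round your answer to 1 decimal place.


Step 1: Fertilizer rate = target N / (N content / 100)
Step 2: Rate = 121 / (44 / 100)
Step 3: Rate = 121 / 0.44
Step 4: Rate = 275.0 kg/ha

275.0


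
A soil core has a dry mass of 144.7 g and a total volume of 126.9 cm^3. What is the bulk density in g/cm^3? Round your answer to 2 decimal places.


Step 1: Identify the formula: BD = dry mass / volume
Step 2: Substitute values: BD = 144.7 / 126.9
Step 3: BD = 1.14 g/cm^3

1.14


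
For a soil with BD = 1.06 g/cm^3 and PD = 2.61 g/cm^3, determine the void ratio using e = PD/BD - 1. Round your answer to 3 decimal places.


Step 1: e = PD / BD - 1
Step 2: e = 2.61 / 1.06 - 1
Step 3: e = 2.46226 - 1
Step 4: e = 1.462

1.462


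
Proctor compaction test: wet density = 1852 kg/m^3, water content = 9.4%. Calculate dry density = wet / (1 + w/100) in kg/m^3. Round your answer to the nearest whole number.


Step 1: Dry density = wet density / (1 + w/100)
Step 2: Dry density = 1852 / (1 + 9.4/100)
Step 3: Dry density = 1852 / 1.094
Step 4: Dry density = 1693 kg/m^3

1693


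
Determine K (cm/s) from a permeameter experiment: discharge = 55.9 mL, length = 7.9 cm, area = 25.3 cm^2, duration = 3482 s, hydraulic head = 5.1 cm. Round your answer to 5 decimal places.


Step 1: K = Q * L / (A * t * h)
Step 2: Numerator = 55.9 * 7.9 = 441.61
Step 3: Denominator = 25.3 * 3482 * 5.1 = 449282.46
Step 4: K = 441.61 / 449282.46 = 0.00098 cm/s

0.00098


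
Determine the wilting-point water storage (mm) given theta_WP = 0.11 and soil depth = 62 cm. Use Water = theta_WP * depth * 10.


Step 1: Water (mm) = theta_WP * depth * 10
Step 2: Water = 0.11 * 62 * 10
Step 3: Water = 68.2 mm

68.2


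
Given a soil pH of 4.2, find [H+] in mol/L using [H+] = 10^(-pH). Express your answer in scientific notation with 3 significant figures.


Step 1: [H+] = 10^(-pH)
Step 2: [H+] = 10^(-4.2)
Step 3: [H+] = 6.31e-05 mol/L

6.31e-05


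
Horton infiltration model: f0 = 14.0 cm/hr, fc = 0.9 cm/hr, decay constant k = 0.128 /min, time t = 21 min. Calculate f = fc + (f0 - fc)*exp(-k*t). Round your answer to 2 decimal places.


Step 1: f = fc + (f0 - fc) * exp(-k * t)
Step 2: exp(-0.128 * 21) = 0.068017
Step 3: f = 0.9 + (14.0 - 0.9) * 0.068017
Step 4: f = 0.9 + 13.1 * 0.068017
Step 5: f = 1.79 cm/hr

1.79


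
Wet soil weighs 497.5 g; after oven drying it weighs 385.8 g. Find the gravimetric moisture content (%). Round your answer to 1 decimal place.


Step 1: Water mass = wet - dry = 497.5 - 385.8 = 111.7 g
Step 2: w = 100 * water mass / dry mass
Step 3: w = 100 * 111.7 / 385.8 = 29.0%

29.0


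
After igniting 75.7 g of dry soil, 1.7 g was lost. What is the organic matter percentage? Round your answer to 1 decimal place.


Step 1: OM% = 100 * LOI / sample mass
Step 2: OM = 100 * 1.7 / 75.7
Step 3: OM = 2.2%

2.2


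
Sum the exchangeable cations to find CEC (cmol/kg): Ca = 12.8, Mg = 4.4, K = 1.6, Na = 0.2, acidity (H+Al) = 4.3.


Step 1: CEC = Ca + Mg + K + Na + (H+Al)
Step 2: CEC = 12.8 + 4.4 + 1.6 + 0.2 + 4.3
Step 3: CEC = 23.3 cmol/kg

23.3


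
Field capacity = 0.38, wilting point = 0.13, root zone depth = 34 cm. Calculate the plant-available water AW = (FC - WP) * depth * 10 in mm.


Step 1: Available water = (FC - WP) * depth * 10
Step 2: AW = (0.38 - 0.13) * 34 * 10
Step 3: AW = 0.25 * 34 * 10
Step 4: AW = 85.0 mm

85.0


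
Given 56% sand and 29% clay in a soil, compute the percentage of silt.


Step 1: sand + silt + clay = 100%
Step 2: silt = 100 - sand - clay
Step 3: silt = 100 - 56 - 29
Step 4: silt = 15%

15


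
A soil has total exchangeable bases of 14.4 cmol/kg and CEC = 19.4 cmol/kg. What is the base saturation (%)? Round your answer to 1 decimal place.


Step 1: BS = 100 * (sum of bases) / CEC
Step 2: BS = 100 * 14.4 / 19.4
Step 3: BS = 74.2%

74.2


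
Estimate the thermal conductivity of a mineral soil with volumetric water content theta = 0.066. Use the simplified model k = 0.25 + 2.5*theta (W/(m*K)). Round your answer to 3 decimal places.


Step 1: k = 0.25 + 2.5 * theta
Step 2: k = 0.25 + 2.5 * 0.066
Step 3: k = 0.25 + 0.165
Step 4: k = 0.415 W/(m*K)

0.415


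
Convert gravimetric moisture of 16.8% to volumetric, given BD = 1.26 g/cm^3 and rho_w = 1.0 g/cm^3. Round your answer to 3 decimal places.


Step 1: theta = (w / 100) * BD / rho_w
Step 2: theta = (16.8 / 100) * 1.26 / 1.0
Step 3: theta = 0.168 * 1.26
Step 4: theta = 0.212

0.212


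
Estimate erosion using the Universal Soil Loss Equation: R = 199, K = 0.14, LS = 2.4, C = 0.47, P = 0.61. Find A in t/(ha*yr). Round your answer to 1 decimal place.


Step 1: A = R * K * LS * C * P
Step 2: R * K = 199 * 0.14 = 27.86
Step 3: (R*K) * LS = 27.86 * 2.4 = 66.864
Step 4: * C * P = 66.864 * 0.47 * 0.61 = 19.2
Step 5: A = 19.2 t/(ha*yr)

19.2


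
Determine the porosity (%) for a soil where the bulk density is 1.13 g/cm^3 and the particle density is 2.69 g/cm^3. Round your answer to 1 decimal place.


Step 1: Formula: n = 100 * (1 - BD / PD)
Step 2: n = 100 * (1 - 1.13 / 2.69)
Step 3: n = 100 * (1 - 0.42007)
Step 4: n = 58.0%

58.0


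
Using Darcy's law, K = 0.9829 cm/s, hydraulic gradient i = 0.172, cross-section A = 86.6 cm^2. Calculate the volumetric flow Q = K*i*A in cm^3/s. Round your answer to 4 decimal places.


Step 1: Apply Darcy's law: Q = K * i * A
Step 2: Q = 0.9829 * 0.172 * 86.6
Step 3: Q = 14.6405 cm^3/s

14.6405


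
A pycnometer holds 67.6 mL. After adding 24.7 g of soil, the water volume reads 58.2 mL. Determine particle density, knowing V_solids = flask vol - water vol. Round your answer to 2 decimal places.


Step 1: Volume of solids = flask volume - water volume with soil
Step 2: V_solids = 67.6 - 58.2 = 9.4 mL
Step 3: Particle density = mass / V_solids = 24.7 / 9.4 = 2.63 g/cm^3

2.63


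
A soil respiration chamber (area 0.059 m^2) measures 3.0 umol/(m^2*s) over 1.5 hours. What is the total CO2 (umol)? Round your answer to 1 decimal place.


Step 1: Convert time to seconds: 1.5 hr * 3600 = 5400.0 s
Step 2: Total = flux * area * time_s
Step 3: Total = 3.0 * 0.059 * 5400.0
Step 4: Total = 955.8 umol

955.8


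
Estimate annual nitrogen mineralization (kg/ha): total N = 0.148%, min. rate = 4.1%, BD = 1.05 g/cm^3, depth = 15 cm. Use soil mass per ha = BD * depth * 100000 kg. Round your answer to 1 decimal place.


Step 1: Soil mass per ha = BD * depth * 100000 = 1.05 * 15 * 100000 = 1575000 kg
Step 2: Total N pool = soil mass * N%/100 = 1575000 * 0.148/100 = 2331.0 kg/ha
Step 3: N mineralized = N pool * rate%/100 = 2331.0 * 4.1/100 = 95.6 kg/ha/yr

95.6


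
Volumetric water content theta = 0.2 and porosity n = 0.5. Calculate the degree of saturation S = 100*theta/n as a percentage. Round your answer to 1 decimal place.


Step 1: S = 100 * theta_v / n
Step 2: S = 100 * 0.2 / 0.5
Step 3: S = 40.0%

40.0


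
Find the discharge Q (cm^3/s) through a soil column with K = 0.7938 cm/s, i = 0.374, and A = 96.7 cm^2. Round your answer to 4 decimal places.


Step 1: Apply Darcy's law: Q = K * i * A
Step 2: Q = 0.7938 * 0.374 * 96.7
Step 3: Q = 28.7084 cm^3/s

28.7084


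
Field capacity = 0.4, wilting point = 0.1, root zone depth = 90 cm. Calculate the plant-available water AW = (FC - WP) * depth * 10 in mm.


Step 1: Available water = (FC - WP) * depth * 10
Step 2: AW = (0.4 - 0.1) * 90 * 10
Step 3: AW = 0.3 * 90 * 10
Step 4: AW = 270.0 mm

270.0


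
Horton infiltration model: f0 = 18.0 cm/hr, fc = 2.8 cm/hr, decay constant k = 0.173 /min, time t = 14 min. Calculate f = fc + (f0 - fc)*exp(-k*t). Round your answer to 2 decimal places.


Step 1: f = fc + (f0 - fc) * exp(-k * t)
Step 2: exp(-0.173 * 14) = 0.088744
Step 3: f = 2.8 + (18.0 - 2.8) * 0.088744
Step 4: f = 2.8 + 15.2 * 0.088744
Step 5: f = 4.15 cm/hr

4.15


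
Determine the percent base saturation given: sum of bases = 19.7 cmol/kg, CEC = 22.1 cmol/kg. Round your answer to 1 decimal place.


Step 1: BS = 100 * (sum of bases) / CEC
Step 2: BS = 100 * 19.7 / 22.1
Step 3: BS = 89.1%

89.1


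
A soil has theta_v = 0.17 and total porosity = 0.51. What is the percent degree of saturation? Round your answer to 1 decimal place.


Step 1: S = 100 * theta_v / n
Step 2: S = 100 * 0.17 / 0.51
Step 3: S = 33.3%

33.3


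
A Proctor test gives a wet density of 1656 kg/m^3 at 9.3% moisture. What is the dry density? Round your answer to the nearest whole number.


Step 1: Dry density = wet density / (1 + w/100)
Step 2: Dry density = 1656 / (1 + 9.3/100)
Step 3: Dry density = 1656 / 1.093
Step 4: Dry density = 1515 kg/m^3

1515


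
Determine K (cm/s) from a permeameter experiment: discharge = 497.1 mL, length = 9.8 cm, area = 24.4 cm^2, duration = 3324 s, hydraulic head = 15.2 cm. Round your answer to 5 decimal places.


Step 1: K = Q * L / (A * t * h)
Step 2: Numerator = 497.1 * 9.8 = 4871.58
Step 3: Denominator = 24.4 * 3324 * 15.2 = 1232805.12
Step 4: K = 4871.58 / 1232805.12 = 0.00395 cm/s

0.00395


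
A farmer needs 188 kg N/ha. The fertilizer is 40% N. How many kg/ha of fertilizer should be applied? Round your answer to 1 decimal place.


Step 1: Fertilizer rate = target N / (N content / 100)
Step 2: Rate = 188 / (40 / 100)
Step 3: Rate = 188 / 0.4
Step 4: Rate = 470.0 kg/ha

470.0


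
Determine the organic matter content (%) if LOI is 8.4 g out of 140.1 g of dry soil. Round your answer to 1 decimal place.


Step 1: OM% = 100 * LOI / sample mass
Step 2: OM = 100 * 8.4 / 140.1
Step 3: OM = 6.0%

6.0


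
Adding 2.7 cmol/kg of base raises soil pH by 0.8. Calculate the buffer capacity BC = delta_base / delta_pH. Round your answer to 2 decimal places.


Step 1: BC = change in base / change in pH
Step 2: BC = 2.7 / 0.8
Step 3: BC = 3.38 cmol/(kg*pH unit)

3.38


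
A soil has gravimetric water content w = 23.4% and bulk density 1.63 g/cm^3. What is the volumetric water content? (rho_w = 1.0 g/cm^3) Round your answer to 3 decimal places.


Step 1: theta = (w / 100) * BD / rho_w
Step 2: theta = (23.4 / 100) * 1.63 / 1.0
Step 3: theta = 0.234 * 1.63
Step 4: theta = 0.381

0.381


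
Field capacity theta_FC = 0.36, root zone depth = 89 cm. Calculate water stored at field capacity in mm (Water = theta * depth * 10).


Step 1: Water (mm) = theta_FC * depth (cm) * 10
Step 2: Water = 0.36 * 89 * 10
Step 3: Water = 320.4 mm

320.4


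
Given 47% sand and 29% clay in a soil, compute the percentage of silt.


Step 1: sand + silt + clay = 100%
Step 2: silt = 100 - sand - clay
Step 3: silt = 100 - 47 - 29
Step 4: silt = 24%

24


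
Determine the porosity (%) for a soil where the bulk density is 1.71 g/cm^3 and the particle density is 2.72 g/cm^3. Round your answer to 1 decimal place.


Step 1: Formula: n = 100 * (1 - BD / PD)
Step 2: n = 100 * (1 - 1.71 / 2.72)
Step 3: n = 100 * (1 - 0.62868)
Step 4: n = 37.1%

37.1


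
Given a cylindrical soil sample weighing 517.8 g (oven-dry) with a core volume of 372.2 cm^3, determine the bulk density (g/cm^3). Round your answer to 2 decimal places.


Step 1: Identify the formula: BD = dry mass / volume
Step 2: Substitute values: BD = 517.8 / 372.2
Step 3: BD = 1.39 g/cm^3

1.39


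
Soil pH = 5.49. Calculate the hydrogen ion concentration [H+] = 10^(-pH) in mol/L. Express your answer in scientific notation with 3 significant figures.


Step 1: [H+] = 10^(-pH)
Step 2: [H+] = 10^(-5.49)
Step 3: [H+] = 3.24e-06 mol/L

3.24e-06


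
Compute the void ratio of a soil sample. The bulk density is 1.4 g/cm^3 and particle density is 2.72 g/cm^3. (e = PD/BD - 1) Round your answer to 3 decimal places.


Step 1: e = PD / BD - 1
Step 2: e = 2.72 / 1.4 - 1
Step 3: e = 1.94286 - 1
Step 4: e = 0.943

0.943


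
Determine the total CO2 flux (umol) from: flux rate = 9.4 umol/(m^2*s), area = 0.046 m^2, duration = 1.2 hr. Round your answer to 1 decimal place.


Step 1: Convert time to seconds: 1.2 hr * 3600 = 4320.0 s
Step 2: Total = flux * area * time_s
Step 3: Total = 9.4 * 0.046 * 4320.0
Step 4: Total = 1868.0 umol

1868.0


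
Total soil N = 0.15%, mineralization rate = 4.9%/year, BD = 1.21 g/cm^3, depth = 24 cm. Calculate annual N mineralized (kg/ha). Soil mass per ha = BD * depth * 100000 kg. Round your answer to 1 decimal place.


Step 1: Soil mass per ha = BD * depth * 100000 = 1.21 * 24 * 100000 = 2904000 kg
Step 2: Total N pool = soil mass * N%/100 = 2904000 * 0.15/100 = 4356.0 kg/ha
Step 3: N mineralized = N pool * rate%/100 = 4356.0 * 4.9/100 = 213.4 kg/ha/yr

213.4


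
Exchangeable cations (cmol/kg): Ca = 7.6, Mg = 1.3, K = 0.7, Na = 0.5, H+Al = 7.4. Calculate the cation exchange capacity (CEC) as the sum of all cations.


Step 1: CEC = Ca + Mg + K + Na + (H+Al)
Step 2: CEC = 7.6 + 1.3 + 0.7 + 0.5 + 7.4
Step 3: CEC = 17.5 cmol/kg

17.5


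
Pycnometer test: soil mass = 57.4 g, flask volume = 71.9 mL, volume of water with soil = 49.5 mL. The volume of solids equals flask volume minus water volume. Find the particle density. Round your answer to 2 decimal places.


Step 1: Volume of solids = flask volume - water volume with soil
Step 2: V_solids = 71.9 - 49.5 = 22.4 mL
Step 3: Particle density = mass / V_solids = 57.4 / 22.4 = 2.56 g/cm^3

2.56


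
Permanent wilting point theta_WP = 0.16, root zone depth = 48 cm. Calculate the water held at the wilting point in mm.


Step 1: Water (mm) = theta_WP * depth * 10
Step 2: Water = 0.16 * 48 * 10
Step 3: Water = 76.8 mm

76.8


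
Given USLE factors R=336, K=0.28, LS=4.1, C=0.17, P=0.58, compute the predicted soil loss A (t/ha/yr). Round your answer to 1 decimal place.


Step 1: A = R * K * LS * C * P
Step 2: R * K = 336 * 0.28 = 94.08
Step 3: (R*K) * LS = 94.08 * 4.1 = 385.728
Step 4: * C * P = 385.728 * 0.17 * 0.58 = 38.0
Step 5: A = 38.0 t/(ha*yr)

38.0


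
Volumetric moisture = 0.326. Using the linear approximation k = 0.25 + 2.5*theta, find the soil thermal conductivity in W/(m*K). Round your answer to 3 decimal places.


Step 1: k = 0.25 + 2.5 * theta
Step 2: k = 0.25 + 2.5 * 0.326
Step 3: k = 0.25 + 0.815
Step 4: k = 1.065 W/(m*K)

1.065


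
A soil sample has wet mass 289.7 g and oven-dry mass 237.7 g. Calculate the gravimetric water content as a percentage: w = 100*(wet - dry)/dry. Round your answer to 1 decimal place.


Step 1: Water mass = wet - dry = 289.7 - 237.7 = 52.0 g
Step 2: w = 100 * water mass / dry mass
Step 3: w = 100 * 52.0 / 237.7 = 21.9%

21.9


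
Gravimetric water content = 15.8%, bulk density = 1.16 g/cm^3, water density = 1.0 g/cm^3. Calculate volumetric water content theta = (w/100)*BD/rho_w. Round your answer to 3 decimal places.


Step 1: theta = (w / 100) * BD / rho_w
Step 2: theta = (15.8 / 100) * 1.16 / 1.0
Step 3: theta = 0.158 * 1.16
Step 4: theta = 0.183

0.183


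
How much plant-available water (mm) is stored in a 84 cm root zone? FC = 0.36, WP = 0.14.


Step 1: Available water = (FC - WP) * depth * 10
Step 2: AW = (0.36 - 0.14) * 84 * 10
Step 3: AW = 0.22 * 84 * 10
Step 4: AW = 184.8 mm

184.8


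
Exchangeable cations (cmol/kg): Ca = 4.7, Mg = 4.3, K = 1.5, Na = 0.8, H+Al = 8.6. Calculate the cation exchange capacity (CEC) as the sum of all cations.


Step 1: CEC = Ca + Mg + K + Na + (H+Al)
Step 2: CEC = 4.7 + 4.3 + 1.5 + 0.8 + 8.6
Step 3: CEC = 19.9 cmol/kg

19.9


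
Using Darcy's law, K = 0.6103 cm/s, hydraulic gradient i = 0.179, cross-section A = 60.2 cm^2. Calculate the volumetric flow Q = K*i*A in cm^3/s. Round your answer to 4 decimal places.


Step 1: Apply Darcy's law: Q = K * i * A
Step 2: Q = 0.6103 * 0.179 * 60.2
Step 3: Q = 6.5765 cm^3/s

6.5765


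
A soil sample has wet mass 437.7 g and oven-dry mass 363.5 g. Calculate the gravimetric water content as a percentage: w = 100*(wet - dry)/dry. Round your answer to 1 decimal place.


Step 1: Water mass = wet - dry = 437.7 - 363.5 = 74.2 g
Step 2: w = 100 * water mass / dry mass
Step 3: w = 100 * 74.2 / 363.5 = 20.4%

20.4


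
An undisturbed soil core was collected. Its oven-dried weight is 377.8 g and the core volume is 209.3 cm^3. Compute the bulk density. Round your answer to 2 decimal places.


Step 1: Identify the formula: BD = dry mass / volume
Step 2: Substitute values: BD = 377.8 / 209.3
Step 3: BD = 1.81 g/cm^3

1.81


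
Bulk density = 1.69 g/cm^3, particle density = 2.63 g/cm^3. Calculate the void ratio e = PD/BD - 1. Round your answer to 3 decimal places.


Step 1: e = PD / BD - 1
Step 2: e = 2.63 / 1.69 - 1
Step 3: e = 1.55621 - 1
Step 4: e = 0.556

0.556


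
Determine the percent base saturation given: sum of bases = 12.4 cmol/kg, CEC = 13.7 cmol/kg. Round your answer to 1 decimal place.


Step 1: BS = 100 * (sum of bases) / CEC
Step 2: BS = 100 * 12.4 / 13.7
Step 3: BS = 90.5%

90.5


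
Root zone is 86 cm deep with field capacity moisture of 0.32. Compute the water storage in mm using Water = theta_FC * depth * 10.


Step 1: Water (mm) = theta_FC * depth (cm) * 10
Step 2: Water = 0.32 * 86 * 10
Step 3: Water = 275.2 mm

275.2


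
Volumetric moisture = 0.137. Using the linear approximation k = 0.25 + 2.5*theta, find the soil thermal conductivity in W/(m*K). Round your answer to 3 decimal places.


Step 1: k = 0.25 + 2.5 * theta
Step 2: k = 0.25 + 2.5 * 0.137
Step 3: k = 0.25 + 0.343
Step 4: k = 0.593 W/(m*K)

0.593


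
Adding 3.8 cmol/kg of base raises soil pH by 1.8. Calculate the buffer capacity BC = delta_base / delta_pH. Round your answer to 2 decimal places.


Step 1: BC = change in base / change in pH
Step 2: BC = 3.8 / 1.8
Step 3: BC = 2.11 cmol/(kg*pH unit)

2.11


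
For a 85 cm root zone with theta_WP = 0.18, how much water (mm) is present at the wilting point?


Step 1: Water (mm) = theta_WP * depth * 10
Step 2: Water = 0.18 * 85 * 10
Step 3: Water = 153.0 mm

153.0


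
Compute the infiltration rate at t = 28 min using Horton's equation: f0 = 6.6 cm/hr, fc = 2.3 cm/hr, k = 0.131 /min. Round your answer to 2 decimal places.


Step 1: f = fc + (f0 - fc) * exp(-k * t)
Step 2: exp(-0.131 * 28) = 0.025527
Step 3: f = 2.3 + (6.6 - 2.3) * 0.025527
Step 4: f = 2.3 + 4.3 * 0.025527
Step 5: f = 2.41 cm/hr

2.41


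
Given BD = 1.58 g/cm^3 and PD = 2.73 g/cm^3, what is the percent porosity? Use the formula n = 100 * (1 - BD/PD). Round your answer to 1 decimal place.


Step 1: Formula: n = 100 * (1 - BD / PD)
Step 2: n = 100 * (1 - 1.58 / 2.73)
Step 3: n = 100 * (1 - 0.57875)
Step 4: n = 42.1%

42.1


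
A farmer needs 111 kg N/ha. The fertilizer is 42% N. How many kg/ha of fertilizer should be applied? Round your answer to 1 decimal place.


Step 1: Fertilizer rate = target N / (N content / 100)
Step 2: Rate = 111 / (42 / 100)
Step 3: Rate = 111 / 0.42
Step 4: Rate = 264.3 kg/ha

264.3


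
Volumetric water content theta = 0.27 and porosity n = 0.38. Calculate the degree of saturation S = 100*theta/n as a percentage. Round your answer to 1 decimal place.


Step 1: S = 100 * theta_v / n
Step 2: S = 100 * 0.27 / 0.38
Step 3: S = 71.1%

71.1


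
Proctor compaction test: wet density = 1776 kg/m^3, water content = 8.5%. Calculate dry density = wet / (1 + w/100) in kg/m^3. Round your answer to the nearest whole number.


Step 1: Dry density = wet density / (1 + w/100)
Step 2: Dry density = 1776 / (1 + 8.5/100)
Step 3: Dry density = 1776 / 1.085
Step 4: Dry density = 1637 kg/m^3

1637


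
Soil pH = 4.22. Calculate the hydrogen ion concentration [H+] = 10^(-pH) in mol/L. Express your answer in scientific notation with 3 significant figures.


Step 1: [H+] = 10^(-pH)
Step 2: [H+] = 10^(-4.22)
Step 3: [H+] = 6.03e-05 mol/L

6.03e-05


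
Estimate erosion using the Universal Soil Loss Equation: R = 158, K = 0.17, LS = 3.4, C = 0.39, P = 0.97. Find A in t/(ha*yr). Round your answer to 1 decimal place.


Step 1: A = R * K * LS * C * P
Step 2: R * K = 158 * 0.17 = 26.86
Step 3: (R*K) * LS = 26.86 * 3.4 = 91.324
Step 4: * C * P = 91.324 * 0.39 * 0.97 = 34.5
Step 5: A = 34.5 t/(ha*yr)

34.5


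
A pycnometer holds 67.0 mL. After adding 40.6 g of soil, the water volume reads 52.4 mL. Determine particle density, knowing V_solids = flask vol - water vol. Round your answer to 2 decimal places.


Step 1: Volume of solids = flask volume - water volume with soil
Step 2: V_solids = 67.0 - 52.4 = 14.6 mL
Step 3: Particle density = mass / V_solids = 40.6 / 14.6 = 2.78 g/cm^3

2.78


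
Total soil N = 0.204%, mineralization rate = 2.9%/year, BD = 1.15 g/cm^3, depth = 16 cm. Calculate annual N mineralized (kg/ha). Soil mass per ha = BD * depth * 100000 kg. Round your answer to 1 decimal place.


Step 1: Soil mass per ha = BD * depth * 100000 = 1.15 * 16 * 100000 = 1840000 kg
Step 2: Total N pool = soil mass * N%/100 = 1840000 * 0.204/100 = 3753.6 kg/ha
Step 3: N mineralized = N pool * rate%/100 = 3753.6 * 2.9/100 = 108.9 kg/ha/yr

108.9


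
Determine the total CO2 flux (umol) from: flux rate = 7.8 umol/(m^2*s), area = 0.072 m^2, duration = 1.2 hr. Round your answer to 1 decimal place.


Step 1: Convert time to seconds: 1.2 hr * 3600 = 4320.0 s
Step 2: Total = flux * area * time_s
Step 3: Total = 7.8 * 0.072 * 4320.0
Step 4: Total = 2426.1 umol

2426.1


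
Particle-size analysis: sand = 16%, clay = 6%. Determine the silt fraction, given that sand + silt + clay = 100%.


Step 1: sand + silt + clay = 100%
Step 2: silt = 100 - sand - clay
Step 3: silt = 100 - 16 - 6
Step 4: silt = 78%

78


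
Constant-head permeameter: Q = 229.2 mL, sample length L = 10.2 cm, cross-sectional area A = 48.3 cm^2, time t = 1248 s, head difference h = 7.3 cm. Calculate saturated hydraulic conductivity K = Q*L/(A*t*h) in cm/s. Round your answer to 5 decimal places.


Step 1: K = Q * L / (A * t * h)
Step 2: Numerator = 229.2 * 10.2 = 2337.84
Step 3: Denominator = 48.3 * 1248 * 7.3 = 440032.32
Step 4: K = 2337.84 / 440032.32 = 0.00531 cm/s

0.00531


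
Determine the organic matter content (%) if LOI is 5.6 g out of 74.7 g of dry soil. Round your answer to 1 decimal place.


Step 1: OM% = 100 * LOI / sample mass
Step 2: OM = 100 * 5.6 / 74.7
Step 3: OM = 7.5%

7.5


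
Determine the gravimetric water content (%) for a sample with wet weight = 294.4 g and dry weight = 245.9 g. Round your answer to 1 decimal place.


Step 1: Water mass = wet - dry = 294.4 - 245.9 = 48.5 g
Step 2: w = 100 * water mass / dry mass
Step 3: w = 100 * 48.5 / 245.9 = 19.7%

19.7


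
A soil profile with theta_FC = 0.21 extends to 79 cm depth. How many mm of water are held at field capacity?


Step 1: Water (mm) = theta_FC * depth (cm) * 10
Step 2: Water = 0.21 * 79 * 10
Step 3: Water = 165.9 mm

165.9


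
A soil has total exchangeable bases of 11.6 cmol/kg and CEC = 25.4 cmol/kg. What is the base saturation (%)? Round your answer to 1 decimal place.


Step 1: BS = 100 * (sum of bases) / CEC
Step 2: BS = 100 * 11.6 / 25.4
Step 3: BS = 45.7%

45.7


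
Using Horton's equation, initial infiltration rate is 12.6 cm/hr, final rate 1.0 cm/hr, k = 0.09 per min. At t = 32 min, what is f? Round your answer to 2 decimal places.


Step 1: f = fc + (f0 - fc) * exp(-k * t)
Step 2: exp(-0.09 * 32) = 0.056135
Step 3: f = 1.0 + (12.6 - 1.0) * 0.056135
Step 4: f = 1.0 + 11.6 * 0.056135
Step 5: f = 1.65 cm/hr

1.65


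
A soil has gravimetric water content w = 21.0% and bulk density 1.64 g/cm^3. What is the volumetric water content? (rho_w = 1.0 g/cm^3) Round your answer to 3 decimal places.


Step 1: theta = (w / 100) * BD / rho_w
Step 2: theta = (21.0 / 100) * 1.64 / 1.0
Step 3: theta = 0.21 * 1.64
Step 4: theta = 0.344

0.344


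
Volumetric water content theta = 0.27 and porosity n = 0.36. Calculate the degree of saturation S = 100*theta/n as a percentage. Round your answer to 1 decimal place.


Step 1: S = 100 * theta_v / n
Step 2: S = 100 * 0.27 / 0.36
Step 3: S = 75.0%

75.0


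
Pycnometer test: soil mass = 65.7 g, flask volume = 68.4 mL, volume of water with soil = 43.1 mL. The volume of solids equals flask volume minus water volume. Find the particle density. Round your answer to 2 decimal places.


Step 1: Volume of solids = flask volume - water volume with soil
Step 2: V_solids = 68.4 - 43.1 = 25.3 mL
Step 3: Particle density = mass / V_solids = 65.7 / 25.3 = 2.6 g/cm^3

2.6


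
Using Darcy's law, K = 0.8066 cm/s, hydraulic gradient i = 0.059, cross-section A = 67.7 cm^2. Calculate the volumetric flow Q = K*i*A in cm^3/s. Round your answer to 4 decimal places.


Step 1: Apply Darcy's law: Q = K * i * A
Step 2: Q = 0.8066 * 0.059 * 67.7
Step 3: Q = 3.2218 cm^3/s

3.2218
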